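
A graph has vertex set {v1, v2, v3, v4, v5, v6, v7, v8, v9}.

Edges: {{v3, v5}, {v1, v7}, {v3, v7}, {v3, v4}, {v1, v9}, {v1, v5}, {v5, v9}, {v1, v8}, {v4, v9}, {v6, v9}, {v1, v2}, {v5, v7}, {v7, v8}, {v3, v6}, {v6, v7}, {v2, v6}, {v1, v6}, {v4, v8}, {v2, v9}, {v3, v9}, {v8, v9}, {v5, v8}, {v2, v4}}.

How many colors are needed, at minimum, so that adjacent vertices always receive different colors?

4

v1, v5, v8, v9 form a clique, so at least 4 colors are needed.
One proper 4-coloring: v1=2, v2=4, v3=2, v4=3, v5=3, v6=3, v7=1, v8=4, v9=1. Every edge joins two different colors.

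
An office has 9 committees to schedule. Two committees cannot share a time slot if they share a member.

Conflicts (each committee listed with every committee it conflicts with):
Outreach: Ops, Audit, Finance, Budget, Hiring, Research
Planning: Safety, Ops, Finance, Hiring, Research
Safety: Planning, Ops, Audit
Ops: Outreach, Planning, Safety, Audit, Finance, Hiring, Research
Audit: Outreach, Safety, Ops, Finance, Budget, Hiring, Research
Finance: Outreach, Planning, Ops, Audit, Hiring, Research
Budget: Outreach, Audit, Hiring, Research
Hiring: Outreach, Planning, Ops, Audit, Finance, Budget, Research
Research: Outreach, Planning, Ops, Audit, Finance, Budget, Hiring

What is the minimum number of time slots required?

Outreach, Ops, Audit, Finance, Hiring, Research are mutually in conflict, so at least 6 time slots are needed.
6 time slots suffice: time slot 1 → {Safety, Research}; time slot 2 → {Planning, Audit}; time slot 3 → {Hiring}; time slot 4 → {Ops, Budget}; time slot 5 → {Finance}; time slot 6 → {Outreach}. Each listed conflict is separated.

6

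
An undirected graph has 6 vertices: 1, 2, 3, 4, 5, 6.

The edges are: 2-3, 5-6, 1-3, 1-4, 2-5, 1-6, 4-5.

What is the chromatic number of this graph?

The cycle 1-6-5-2-3-1 has odd length 5, so it cannot be 2-colored; at least 3 colors are needed.
3 colors suffice: 1=red, 2=green, 3=blue, 4=blue, 5=red, 6=blue. No two adjacent vertices share a color.

3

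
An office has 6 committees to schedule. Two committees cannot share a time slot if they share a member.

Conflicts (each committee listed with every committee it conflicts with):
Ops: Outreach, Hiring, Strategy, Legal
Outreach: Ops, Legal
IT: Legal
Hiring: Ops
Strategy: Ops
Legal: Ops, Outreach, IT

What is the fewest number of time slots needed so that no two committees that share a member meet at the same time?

3

Ops, Outreach, Legal all conflict with each other, so at least 3 time slots are needed.
3 time slots suffice: time slot 1 → {Ops, IT}; time slot 2 → {Hiring, Strategy, Legal}; time slot 3 → {Outreach}. Each listed conflict is separated.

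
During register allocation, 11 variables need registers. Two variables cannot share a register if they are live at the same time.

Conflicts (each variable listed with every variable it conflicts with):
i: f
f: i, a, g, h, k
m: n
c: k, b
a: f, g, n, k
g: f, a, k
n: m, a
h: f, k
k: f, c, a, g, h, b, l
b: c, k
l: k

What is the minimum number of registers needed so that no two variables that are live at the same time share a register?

4

f, a, g, k are mutually in conflict, so at least 4 registers are needed.
Using 4 registers: i=1, f=2, m=2, c=3, a=3, g=4, n=1, h=3, k=1, b=2, l=2. Every pair that conflicts lands in different registers.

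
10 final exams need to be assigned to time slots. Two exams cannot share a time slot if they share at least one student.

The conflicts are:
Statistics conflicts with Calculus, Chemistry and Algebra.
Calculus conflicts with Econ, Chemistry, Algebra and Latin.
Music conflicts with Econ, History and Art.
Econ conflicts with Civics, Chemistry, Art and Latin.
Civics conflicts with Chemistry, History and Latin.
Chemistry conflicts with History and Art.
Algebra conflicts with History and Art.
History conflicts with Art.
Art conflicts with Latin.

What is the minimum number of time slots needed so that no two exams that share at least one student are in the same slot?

Calculus, Econ, Latin all conflict with each other, so at least 3 time slots are needed.
3 time slots suffice: time slot 1 → {Music, Chemistry, Algebra, Latin}; time slot 2 → {Statistics, Econ, History}; time slot 3 → {Calculus, Civics, Art}. Each listed conflict is separated.

3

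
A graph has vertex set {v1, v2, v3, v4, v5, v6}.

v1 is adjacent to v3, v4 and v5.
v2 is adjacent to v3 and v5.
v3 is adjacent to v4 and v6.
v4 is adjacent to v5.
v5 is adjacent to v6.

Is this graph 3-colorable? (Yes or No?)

The chromatic number is 3. v1, v3, v4 form a triangle, so at least 3 colors are needed.
A valid assignment using 3 colors: v1=3, v2=2, v3=1, v4=2, v5=1, v6=2.
That is already a proper 3-coloring.

Yes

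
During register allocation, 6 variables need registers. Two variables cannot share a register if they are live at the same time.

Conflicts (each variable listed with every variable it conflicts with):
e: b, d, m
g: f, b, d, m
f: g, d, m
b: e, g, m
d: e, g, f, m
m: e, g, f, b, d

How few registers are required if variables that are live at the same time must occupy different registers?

g, f, d, m all conflict with each other, so at least 4 registers are needed.
4 registers suffice: register 1 → {m}; register 2 → {b, d}; register 3 → {e, g}; register 4 → {f}. No two conflicting variables share a register.

4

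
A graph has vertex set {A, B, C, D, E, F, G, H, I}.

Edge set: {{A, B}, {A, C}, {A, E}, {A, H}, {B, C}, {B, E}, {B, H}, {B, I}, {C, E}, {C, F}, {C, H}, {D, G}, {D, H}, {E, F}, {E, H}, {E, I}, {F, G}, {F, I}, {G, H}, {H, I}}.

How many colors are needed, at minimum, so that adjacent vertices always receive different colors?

5

A, B, C, E, H form a clique, so at least 5 colors are needed.
A valid assignment using 5 colors: A=purple, B=yellow, C=green, D=green, E=blue, F=red, G=blue, H=red, I=green. Each edge has distinct colors on its endpoints.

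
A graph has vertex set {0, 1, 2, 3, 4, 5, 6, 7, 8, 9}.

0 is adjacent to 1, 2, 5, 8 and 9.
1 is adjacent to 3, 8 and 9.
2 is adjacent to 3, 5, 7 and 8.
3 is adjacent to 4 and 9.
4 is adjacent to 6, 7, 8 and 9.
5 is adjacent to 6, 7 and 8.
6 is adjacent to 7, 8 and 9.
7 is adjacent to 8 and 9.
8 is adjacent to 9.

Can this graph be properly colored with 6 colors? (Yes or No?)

Yes

The chromatic number is 5. 4, 6, 7, 8, 9 are pairwise adjacent (a clique of size 5), so at least 5 colors are needed.
A valid assignment using 5 colors: 0=green, 1=yellow, 2=yellow, 3=red, 4=yellow, 5=blue, 6=purple, 7=green, 8=red, 9=blue.
Since 6 ≥ 5, a proper 6-coloring certainly exists.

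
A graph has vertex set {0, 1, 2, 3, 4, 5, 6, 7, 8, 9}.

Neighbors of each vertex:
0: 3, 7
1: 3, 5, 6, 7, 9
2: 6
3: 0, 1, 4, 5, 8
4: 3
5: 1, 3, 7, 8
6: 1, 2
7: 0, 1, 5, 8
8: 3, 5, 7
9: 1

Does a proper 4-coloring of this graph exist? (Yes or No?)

Yes

The chromatic number is 3. 3, 5, 8 form a triangle, so at least 3 colors are needed.
A valid assignment using 3 colors: 0=b, 1=b, 2=b, 3=a, 4=b, 5=c, 6=a, 7=a, 8=b, 9=a.
Since 4 ≥ 3, a proper 4-coloring certainly exists.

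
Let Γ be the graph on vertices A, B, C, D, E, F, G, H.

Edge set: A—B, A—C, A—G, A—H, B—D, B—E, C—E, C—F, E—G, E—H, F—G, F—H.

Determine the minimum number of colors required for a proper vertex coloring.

C and E are adjacent, so at least 2 colors are needed.
One proper 2-coloring: A=1, B=2, C=2, D=1, E=1, F=1, G=2, H=2. Every edge joins two different colors.

2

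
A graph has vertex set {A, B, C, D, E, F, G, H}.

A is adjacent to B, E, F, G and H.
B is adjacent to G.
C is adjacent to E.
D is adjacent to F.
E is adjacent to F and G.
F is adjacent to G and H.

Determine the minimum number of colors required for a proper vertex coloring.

A, E, F, G form a clique, so at least 4 colors are needed.
4 colors suffice: A=1, B=2, C=1, D=1, E=4, F=2, G=3, H=3. No two adjacent vertices share a color.

4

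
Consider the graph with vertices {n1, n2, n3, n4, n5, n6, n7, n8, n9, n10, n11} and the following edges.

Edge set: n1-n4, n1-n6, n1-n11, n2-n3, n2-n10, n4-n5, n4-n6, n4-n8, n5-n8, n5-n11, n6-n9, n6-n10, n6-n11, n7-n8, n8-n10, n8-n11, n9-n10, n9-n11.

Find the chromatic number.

3

n6, n9, n10 are pairwise adjacent, so at least 3 colors are needed.
A valid assignment using 3 colors: n1=3, n2=2, n3=1, n4=1, n5=3, n6=2, n7=1, n8=2, n9=3, n10=1, n11=1. Every edge joins two different colors.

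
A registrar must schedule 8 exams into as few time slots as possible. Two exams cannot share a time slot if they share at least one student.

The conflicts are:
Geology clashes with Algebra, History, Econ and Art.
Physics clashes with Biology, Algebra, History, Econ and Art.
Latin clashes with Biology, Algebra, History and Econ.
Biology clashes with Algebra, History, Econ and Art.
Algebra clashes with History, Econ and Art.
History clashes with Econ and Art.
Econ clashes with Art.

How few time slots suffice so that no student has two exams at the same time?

Physics, Biology, Algebra, History, Econ, Art all conflict with each other, so at least 6 time slots are needed.
Using 6 time slots: Geology=4, Physics=6, Latin=5, Biology=4, Algebra=3, History=2, Econ=1, Art=5. Each listed conflict is separated.

6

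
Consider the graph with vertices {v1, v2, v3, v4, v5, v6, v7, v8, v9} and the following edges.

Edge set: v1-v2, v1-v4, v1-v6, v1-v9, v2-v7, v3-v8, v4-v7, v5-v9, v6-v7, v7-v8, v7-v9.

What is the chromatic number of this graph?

2

v5 and v9 are adjacent, so at least 2 colors are needed.
2 colors suffice: color 1 → {v1, v3, v5, v7}; color 2 → {v2, v4, v6, v8, v9}. Every edge joins two different colors.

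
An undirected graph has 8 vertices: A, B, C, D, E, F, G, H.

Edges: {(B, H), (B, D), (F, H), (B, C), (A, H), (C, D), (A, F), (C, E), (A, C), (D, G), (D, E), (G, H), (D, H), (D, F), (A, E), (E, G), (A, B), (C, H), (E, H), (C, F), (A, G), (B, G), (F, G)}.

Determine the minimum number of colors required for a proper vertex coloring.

4

A, E, G, H form a clique, so at least 4 colors are needed.
One proper 4-coloring: A=3, B=4, C=2, D=3, E=4, F=4, G=2, H=1. Each edge has distinct colors on its endpoints.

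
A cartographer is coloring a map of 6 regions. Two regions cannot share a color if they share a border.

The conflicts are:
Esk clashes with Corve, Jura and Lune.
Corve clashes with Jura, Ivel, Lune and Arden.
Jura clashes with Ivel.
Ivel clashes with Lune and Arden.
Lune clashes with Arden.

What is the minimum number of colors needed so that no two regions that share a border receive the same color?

4

Corve, Ivel, Lune, Arden all conflict with each other, so at least 4 colors are needed.
4 colors suffice: color 1 → {Corve}; color 2 → {Jura, Lune}; color 3 → {Esk, Ivel}; color 4 → {Arden}. Every pair that conflicts lands in different colors.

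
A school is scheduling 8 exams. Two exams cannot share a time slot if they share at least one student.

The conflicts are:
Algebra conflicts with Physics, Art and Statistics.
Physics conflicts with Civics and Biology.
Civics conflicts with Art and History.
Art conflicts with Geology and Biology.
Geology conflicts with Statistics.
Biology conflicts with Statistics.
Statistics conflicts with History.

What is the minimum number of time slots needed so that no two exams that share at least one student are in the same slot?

3

The cycle History-Statistics-Algebra-Physics-Civics-History has odd length 5, so it cannot be 2-colored; at least 3 time slots are needed.
3 time slots suffice: time slot 1 → {Physics, Art, Statistics}; time slot 2 → {Algebra, Civics, Geology, Biology}; time slot 3 → {History}. Each listed conflict is separated.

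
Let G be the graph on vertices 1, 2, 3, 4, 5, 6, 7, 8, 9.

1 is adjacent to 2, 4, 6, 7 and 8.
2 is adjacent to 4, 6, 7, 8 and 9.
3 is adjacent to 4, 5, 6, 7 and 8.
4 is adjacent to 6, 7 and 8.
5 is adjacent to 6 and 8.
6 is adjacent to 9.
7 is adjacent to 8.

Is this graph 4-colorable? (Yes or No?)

1, 2, 4, 7, 8 form a clique, so at least 5 colors are needed.
So 4 colors are not enough.

No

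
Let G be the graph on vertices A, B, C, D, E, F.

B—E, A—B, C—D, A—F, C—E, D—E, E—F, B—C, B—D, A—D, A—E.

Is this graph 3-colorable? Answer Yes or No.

No

B, C, D, E are mutually adjacent (a clique of size 4), so at least 4 colors are needed.
So 3 colors are not enough.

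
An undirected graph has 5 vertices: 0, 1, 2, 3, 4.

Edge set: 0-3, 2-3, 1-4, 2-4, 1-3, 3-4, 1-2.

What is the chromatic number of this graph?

1, 2, 3, 4 are mutually adjacent (a clique of size 4), so at least 4 colors are needed.
One proper 4-coloring: 0=b, 1=d, 2=b, 3=a, 4=c. Every edge joins two different colors.

4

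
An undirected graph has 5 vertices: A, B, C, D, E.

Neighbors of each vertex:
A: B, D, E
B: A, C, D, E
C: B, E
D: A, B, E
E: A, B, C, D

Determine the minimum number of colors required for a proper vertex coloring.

4

A, B, D, E form a clique, so at least 4 colors are needed.
One proper 4-coloring: A=yellow, B=red, C=green, D=green, E=blue. Every edge joins two different colors.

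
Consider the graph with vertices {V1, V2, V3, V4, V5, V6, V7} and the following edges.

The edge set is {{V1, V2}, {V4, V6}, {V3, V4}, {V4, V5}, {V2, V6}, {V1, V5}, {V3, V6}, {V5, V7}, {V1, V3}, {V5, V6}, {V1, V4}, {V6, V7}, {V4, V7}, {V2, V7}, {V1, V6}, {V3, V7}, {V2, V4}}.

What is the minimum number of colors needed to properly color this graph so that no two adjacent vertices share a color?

4

V4, V5, V6, V7 are mutually adjacent (a clique of size 4), so at least 4 colors are needed.
4 colors suffice: color 1 → {V6}; color 2 → {V4}; color 3 → {V1, V7}; color 4 → {V2, V3, V5}. No two adjacent vertices share a color.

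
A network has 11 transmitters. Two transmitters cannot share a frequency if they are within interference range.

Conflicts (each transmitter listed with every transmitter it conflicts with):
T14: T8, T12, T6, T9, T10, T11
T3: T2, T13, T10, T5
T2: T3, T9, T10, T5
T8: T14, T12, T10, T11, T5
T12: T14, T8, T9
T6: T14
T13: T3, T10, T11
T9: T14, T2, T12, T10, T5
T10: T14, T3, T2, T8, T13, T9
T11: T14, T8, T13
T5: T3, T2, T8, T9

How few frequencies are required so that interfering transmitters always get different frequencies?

3

T14, T9, T10 are mutually in conflict, so at least 3 frequencies are needed.
3 frequencies suffice: frequency 1 → {T14, T2, T13}; frequency 2 → {T12, T6, T10, T11, T5}; frequency 3 → {T3, T8, T9}. Each listed conflict is separated.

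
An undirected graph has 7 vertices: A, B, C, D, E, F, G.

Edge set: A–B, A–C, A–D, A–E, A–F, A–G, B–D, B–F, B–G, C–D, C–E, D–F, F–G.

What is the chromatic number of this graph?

A, B, F, G are mutually adjacent (a clique of size 4), so at least 4 colors are needed.
4 colors suffice: color 1 → {A}; color 2 → {D, E, G}; color 3 → {C, F}; color 4 → {B}. Each edge has distinct colors on its endpoints.

4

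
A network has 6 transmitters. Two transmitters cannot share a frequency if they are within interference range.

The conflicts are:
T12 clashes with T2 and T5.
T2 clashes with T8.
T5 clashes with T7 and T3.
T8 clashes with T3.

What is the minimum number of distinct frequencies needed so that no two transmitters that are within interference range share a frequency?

The cycle T2-T12-T5-T3-T8-T2 has odd length 5, so it cannot be 2-colored; at least 3 frequencies are needed.
3 frequencies suffice: frequency 1 → {T2, T5}; frequency 2 → {T12, T7, T3}; frequency 3 → {T8}. Each listed conflict is separated.

3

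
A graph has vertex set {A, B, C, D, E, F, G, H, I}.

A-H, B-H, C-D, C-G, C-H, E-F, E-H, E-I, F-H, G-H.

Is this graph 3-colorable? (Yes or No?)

Yes

The chromatic number is 3. C, G, H are pairwise adjacent, so at least 3 colors are needed.
3 colors suffice: A=2, B=2, C=2, D=1, E=2, F=3, G=3, H=1, I=1.
That is already a proper 3-coloring.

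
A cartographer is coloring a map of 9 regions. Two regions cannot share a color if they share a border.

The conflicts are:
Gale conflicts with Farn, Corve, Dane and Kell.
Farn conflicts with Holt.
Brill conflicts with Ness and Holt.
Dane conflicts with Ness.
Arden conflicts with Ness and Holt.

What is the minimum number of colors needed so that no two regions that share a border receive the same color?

Farn and Holt conflict, so at least 2 colors are needed.
2 colors suffice: Gale=1, Farn=2, Brill=2, Corve=2, Dane=2, Arden=2, Ness=1, Kell=2, Holt=1. No two conflicting regions share a color.

2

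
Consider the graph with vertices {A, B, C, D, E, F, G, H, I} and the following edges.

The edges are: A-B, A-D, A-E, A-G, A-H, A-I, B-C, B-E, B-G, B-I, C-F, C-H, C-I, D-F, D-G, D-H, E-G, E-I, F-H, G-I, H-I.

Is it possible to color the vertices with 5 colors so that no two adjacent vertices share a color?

Yes

The chromatic number is 5. A, B, E, G, I form a clique, so at least 5 colors are needed.
One proper 5-coloring: A=1, B=4, C=1, D=2, E=5, F=4, G=3, H=3, I=2.
That is already a proper 5-coloring.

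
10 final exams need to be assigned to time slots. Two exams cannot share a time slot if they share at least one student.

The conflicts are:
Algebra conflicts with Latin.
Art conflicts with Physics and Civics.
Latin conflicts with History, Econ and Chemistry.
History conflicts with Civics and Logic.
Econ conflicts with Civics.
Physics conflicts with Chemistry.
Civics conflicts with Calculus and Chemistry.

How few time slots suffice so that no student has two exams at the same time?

2

History and Logic conflict, so at least 2 time slots are needed.
2 time slots suffice: Algebra=2, Art=2, Latin=1, History=2, Econ=2, Physics=1, Civics=1, Calculus=2, Logic=1, Chemistry=2. Every pair that conflicts lands in different time slots.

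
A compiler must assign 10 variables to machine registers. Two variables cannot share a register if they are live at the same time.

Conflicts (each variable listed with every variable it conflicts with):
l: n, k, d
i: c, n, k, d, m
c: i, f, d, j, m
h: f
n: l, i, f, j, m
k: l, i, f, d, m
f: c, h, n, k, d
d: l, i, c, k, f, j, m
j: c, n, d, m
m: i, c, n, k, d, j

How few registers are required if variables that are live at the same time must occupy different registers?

4

i, c, d, m pairwise conflict, so at least 4 registers are needed.
Using 4 registers: l=2, i=4, c=3, h=1, n=1, k=3, f=2, d=1, j=4, m=2. No two conflicting variables share a register.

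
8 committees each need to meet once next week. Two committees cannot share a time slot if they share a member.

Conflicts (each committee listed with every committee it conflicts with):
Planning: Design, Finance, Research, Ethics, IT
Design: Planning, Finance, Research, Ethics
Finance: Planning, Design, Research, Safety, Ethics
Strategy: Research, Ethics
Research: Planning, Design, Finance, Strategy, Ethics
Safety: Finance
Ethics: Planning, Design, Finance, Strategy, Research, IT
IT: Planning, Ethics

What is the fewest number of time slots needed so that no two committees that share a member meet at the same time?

Planning, Design, Finance, Research, Ethics are mutually in conflict, so at least 5 time slots are needed.
5 time slots suffice: time slot 1 → {Safety, Ethics}; time slot 2 → {Research, IT}; time slot 3 → {Planning, Strategy}; time slot 4 → {Finance}; time slot 5 → {Design}. Each listed conflict is separated.

5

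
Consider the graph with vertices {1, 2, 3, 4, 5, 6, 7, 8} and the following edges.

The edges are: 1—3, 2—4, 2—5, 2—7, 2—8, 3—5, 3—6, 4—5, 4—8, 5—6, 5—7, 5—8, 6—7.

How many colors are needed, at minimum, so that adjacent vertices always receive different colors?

2, 4, 5, 8 are pairwise adjacent (a clique of size 4), so at least 4 colors are needed.
4 colors suffice: color red → {1, 5}; color blue → {2, 6}; color green → {3, 4, 7}; color yellow → {8}. Every edge joins two different colors.

4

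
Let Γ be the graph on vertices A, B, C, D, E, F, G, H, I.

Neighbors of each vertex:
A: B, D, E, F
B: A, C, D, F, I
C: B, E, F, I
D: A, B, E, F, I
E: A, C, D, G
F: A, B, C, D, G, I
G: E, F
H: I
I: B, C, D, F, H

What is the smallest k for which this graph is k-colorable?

A, B, D, F are pairwise adjacent (a clique of size 4), so at least 4 colors are needed.
4 colors suffice: color 1 → {E, F, H}; color 2 → {A, G, I}; color 3 → {B}; color 4 → {C, D}. Every edge joins two different colors.

4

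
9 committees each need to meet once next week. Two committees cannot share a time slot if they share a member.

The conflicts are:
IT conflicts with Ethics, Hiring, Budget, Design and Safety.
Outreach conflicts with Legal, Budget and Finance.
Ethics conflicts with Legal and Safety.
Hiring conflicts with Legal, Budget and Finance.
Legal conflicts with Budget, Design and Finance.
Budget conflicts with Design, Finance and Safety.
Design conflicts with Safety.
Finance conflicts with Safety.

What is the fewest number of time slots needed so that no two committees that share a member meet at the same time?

4

IT, Budget, Design, Safety are mutually in conflict, so at least 4 time slots are needed.
4 time slots suffice: time slot 1 → {Ethics, Budget}; time slot 2 → {Legal, Safety}; time slot 3 → {IT, Finance}; time slot 4 → {Outreach, Hiring, Design}. Every pair that conflicts lands in different time slots.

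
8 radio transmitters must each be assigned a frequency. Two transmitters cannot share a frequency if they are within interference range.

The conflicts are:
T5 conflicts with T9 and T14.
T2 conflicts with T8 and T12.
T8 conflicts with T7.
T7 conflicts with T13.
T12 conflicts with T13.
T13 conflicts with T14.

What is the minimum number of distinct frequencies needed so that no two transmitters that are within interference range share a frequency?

The cycle T13-T12-T2-T8-T7-T13 has odd length 5, so it cannot be 2-colored; at least 3 frequencies are needed.
Using 3 frequencies: T5=1, T2=1, T8=3, T7=2, T9=2, T12=2, T13=1, T14=2. Each listed conflict is separated.

3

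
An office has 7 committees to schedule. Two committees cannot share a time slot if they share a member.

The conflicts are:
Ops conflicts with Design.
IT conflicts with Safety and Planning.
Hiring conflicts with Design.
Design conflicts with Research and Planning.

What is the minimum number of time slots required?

Design and Research conflict, so at least 2 time slots are needed.
2 time slots suffice: time slot 1 → {IT, Design}; time slot 2 → {Ops, Hiring, Safety, Research, Planning}. Each listed conflict is separated.

2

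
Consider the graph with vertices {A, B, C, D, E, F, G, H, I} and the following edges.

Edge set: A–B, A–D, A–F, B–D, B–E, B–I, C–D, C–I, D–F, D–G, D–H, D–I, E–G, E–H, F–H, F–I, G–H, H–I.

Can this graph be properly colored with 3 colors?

No

D, F, H, I form a clique, so at least 4 colors are needed.
So 3 colors are not enough.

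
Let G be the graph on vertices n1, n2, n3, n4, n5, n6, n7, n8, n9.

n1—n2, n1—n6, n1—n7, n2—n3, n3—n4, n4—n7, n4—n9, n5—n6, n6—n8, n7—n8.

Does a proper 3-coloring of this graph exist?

Yes

The chromatic number is 3. The cycle n3-n2-n1-n7-n4-n3 has odd length 5, so it cannot be 2-colored; at least 3 colors are needed.
3 colors suffice: color R → {n1, n4, n5, n8}; color B → {n3, n6, n7, n9}; color G → {n2}.
That is already a proper 3-coloring.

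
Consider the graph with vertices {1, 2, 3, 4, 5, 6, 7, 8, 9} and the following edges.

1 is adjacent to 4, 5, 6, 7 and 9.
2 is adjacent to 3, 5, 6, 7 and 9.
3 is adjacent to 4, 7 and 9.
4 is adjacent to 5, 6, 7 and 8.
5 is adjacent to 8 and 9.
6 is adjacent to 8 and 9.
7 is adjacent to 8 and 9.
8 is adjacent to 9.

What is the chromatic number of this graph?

2, 3, 7, 9 are pairwise adjacent (a clique of size 4), so at least 4 colors are needed.
One proper 4-coloring: 1=green, 2=green, 3=yellow, 4=red, 5=blue, 6=blue, 7=blue, 8=green, 9=red. No two adjacent vertices share a color.

4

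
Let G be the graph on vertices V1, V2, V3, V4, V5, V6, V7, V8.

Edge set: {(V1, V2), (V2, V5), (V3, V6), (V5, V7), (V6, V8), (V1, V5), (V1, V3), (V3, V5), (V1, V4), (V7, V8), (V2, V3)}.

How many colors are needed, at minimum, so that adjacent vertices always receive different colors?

V1, V2, V3, V5 form a clique, so at least 4 colors are needed.
4 colors suffice: color red → {V4, V5, V8}; color blue → {V1, V6, V7}; color green → {V3}; color yellow → {V2}. Every edge joins two different colors.

4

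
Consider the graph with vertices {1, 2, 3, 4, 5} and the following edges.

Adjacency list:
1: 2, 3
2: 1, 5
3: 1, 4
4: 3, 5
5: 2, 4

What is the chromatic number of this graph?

3

The cycle 1-2-5-4-3-1 has odd length 5, so it cannot be 2-colored; at least 3 colors are needed.
A valid assignment using 3 colors: 1=green, 2=blue, 3=red, 4=blue, 5=red. No two adjacent vertices share a color.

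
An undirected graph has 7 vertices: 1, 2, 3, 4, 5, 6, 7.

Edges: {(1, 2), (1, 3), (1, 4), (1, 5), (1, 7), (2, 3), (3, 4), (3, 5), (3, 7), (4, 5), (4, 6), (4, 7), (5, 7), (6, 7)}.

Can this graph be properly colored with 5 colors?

Yes

The chromatic number is 5. 1, 3, 4, 5, 7 are mutually adjacent (a clique of size 5), so at least 5 colors are needed.
5 colors suffice: 1=blue, 2=red, 3=yellow, 4=green, 5=purple, 6=blue, 7=red.
That is already a proper 5-coloring.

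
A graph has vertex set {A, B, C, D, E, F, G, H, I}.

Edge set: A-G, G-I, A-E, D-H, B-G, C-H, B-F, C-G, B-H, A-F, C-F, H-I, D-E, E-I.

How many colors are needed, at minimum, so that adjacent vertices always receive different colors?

2

H and I are adjacent, so at least 2 colors are needed.
A valid assignment using 2 colors: A=2, B=2, C=2, D=2, E=1, F=1, G=1, H=1, I=2. Every edge joins two different colors.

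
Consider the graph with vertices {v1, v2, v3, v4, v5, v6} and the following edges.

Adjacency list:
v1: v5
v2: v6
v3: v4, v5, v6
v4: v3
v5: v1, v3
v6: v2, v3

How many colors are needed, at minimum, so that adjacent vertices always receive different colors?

2

v2 and v6 are adjacent, so at least 2 colors are needed.
A valid assignment using 2 colors: v1=red, v2=red, v3=red, v4=blue, v5=blue, v6=blue. Every edge joins two different colors.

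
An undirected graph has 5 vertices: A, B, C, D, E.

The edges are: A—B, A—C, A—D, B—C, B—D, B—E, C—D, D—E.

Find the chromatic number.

A, B, C, D form a clique, so at least 4 colors are needed.
4 colors suffice: color 1 → {D}; color 2 → {B}; color 3 → {A, E}; color 4 → {C}. Each edge has distinct colors on its endpoints.

4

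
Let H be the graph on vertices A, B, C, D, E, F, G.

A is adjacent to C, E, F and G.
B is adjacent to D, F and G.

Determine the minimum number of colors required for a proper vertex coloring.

2

B and G are adjacent, so at least 2 colors are needed.
2 colors suffice: color red → {A, B}; color blue → {C, D, E, F, G}. No two adjacent vertices share a color.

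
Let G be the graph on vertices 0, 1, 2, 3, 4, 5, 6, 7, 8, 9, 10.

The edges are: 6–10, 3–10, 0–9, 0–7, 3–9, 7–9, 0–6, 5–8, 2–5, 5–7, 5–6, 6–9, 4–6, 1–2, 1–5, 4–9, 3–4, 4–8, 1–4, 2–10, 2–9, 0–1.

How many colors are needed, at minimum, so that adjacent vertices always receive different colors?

3

3, 4, 9 are mutually adjacent, so at least 3 colors are needed.
3 colors suffice: 0=green, 1=blue, 2=green, 3=blue, 4=green, 5=red, 6=blue, 7=blue, 8=blue, 9=red, 10=red. Each edge has distinct colors on its endpoints.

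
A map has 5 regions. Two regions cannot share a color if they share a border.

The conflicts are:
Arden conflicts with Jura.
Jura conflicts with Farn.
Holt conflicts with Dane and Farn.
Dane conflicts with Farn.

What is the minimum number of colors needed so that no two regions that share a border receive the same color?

Holt, Dane, Farn are mutually in conflict, so at least 3 colors are needed.
3 colors suffice: color 1 → {Arden, Farn}; color 2 → {Jura, Dane}; color 3 → {Holt}. No two conflicting regions share a color.

3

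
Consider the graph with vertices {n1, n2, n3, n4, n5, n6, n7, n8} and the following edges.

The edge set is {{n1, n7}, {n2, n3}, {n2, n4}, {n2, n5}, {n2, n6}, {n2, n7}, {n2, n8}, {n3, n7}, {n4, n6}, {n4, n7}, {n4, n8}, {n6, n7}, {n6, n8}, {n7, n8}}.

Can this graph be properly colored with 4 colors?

No

n2, n4, n6, n7, n8 are mutually adjacent (a clique of size 5), so at least 5 colors are needed.
So 4 colors are not enough.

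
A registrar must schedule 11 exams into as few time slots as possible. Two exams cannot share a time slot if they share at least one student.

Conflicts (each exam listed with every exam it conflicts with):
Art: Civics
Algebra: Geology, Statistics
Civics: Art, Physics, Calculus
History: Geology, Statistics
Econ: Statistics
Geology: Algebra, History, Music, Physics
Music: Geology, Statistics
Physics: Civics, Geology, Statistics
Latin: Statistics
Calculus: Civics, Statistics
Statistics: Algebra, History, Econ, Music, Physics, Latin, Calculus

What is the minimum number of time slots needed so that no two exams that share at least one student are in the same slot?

2

Civics and Calculus conflict, so at least 2 time slots are needed.
2 time slots suffice: time slot 1 → {Civics, Geology, Statistics}; time slot 2 → {Art, Algebra, History, Econ, Music, Physics, Latin, Calculus}. No two conflicting exams share a time slot.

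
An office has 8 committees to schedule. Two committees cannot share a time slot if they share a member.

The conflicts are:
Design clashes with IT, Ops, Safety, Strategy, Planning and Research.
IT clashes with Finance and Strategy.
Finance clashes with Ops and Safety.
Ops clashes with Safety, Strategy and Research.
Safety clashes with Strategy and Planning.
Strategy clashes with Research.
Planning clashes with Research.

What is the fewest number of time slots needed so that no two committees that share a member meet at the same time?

4

Design, Ops, Safety, Strategy are mutually in conflict, so at least 4 time slots are needed.
4 time slots suffice: time slot 1 → {Design, Finance}; time slot 2 → {Strategy, Planning}; time slot 3 → {IT, Safety, Research}; time slot 4 → {Ops}. Every pair that conflicts lands in different time slots.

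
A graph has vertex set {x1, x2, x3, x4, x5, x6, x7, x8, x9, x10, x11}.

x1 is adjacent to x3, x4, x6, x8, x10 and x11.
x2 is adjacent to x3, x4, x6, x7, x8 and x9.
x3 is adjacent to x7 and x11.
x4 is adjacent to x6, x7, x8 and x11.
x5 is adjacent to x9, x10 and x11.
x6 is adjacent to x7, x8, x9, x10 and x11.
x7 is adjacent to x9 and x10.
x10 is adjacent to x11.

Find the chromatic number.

x1, x4, x6, x8 are mutually adjacent (a clique of size 4), so at least 4 colors are needed.
One proper 4-coloring: x1=2, x2=2, x3=1, x4=4, x5=1, x6=1, x7=3, x8=3, x9=4, x10=4, x11=3. Each edge has distinct colors on its endpoints.

4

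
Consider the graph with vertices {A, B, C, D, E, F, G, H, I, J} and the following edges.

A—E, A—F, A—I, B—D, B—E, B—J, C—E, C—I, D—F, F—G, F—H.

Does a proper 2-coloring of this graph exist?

The cycle B-E-A-F-D-B has odd length 5, so it cannot be 2-colored; at least 3 colors are needed.
So 2 colors are not enough.

No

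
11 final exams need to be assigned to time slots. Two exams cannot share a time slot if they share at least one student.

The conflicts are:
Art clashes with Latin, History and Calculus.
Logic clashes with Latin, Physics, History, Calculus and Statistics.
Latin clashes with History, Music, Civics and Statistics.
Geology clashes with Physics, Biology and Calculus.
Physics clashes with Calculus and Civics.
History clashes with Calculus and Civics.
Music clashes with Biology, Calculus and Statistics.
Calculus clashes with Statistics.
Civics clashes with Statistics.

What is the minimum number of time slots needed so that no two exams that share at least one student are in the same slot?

3

Art, History, Calculus are mutually in conflict, so at least 3 time slots are needed.
3 time slots suffice: time slot 1 → {Latin, Biology, Calculus}; time slot 2 → {Physics, History, Statistics}; time slot 3 → {Art, Logic, Geology, Music, Civics}. Each listed conflict is separated.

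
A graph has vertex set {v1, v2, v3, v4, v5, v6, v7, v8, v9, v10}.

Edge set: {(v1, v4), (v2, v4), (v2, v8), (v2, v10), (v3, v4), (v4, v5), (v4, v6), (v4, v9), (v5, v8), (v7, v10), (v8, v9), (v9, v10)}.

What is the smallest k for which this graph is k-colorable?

v7 and v10 are adjacent, so at least 2 colors are needed.
2 colors suffice: color R → {v4, v8, v10}; color B → {v1, v2, v3, v5, v6, v7, v9}. Each edge has distinct colors on its endpoints.

2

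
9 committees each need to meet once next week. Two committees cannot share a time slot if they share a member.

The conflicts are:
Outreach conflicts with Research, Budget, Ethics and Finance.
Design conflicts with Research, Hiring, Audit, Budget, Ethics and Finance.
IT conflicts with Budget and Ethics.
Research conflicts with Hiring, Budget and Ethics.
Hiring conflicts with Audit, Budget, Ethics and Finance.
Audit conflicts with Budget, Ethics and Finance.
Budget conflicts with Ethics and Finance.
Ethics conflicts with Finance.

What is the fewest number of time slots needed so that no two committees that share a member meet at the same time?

Design, Hiring, Audit, Budget, Ethics, Finance pairwise conflict, so at least 6 time slots are needed.
6 time slots suffice: Outreach=3, Design=4, IT=3, Research=5, Hiring=3, Audit=6, Budget=2, Ethics=1, Finance=5. No two conflicting committees share a time slot.

6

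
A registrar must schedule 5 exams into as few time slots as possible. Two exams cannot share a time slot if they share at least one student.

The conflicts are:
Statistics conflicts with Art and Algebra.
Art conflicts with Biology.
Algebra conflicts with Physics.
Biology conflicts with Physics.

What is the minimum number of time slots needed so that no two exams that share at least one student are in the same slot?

The cycle Art-Biology-Physics-Algebra-Statistics-Art has odd length 5, so it cannot be 2-colored; at least 3 time slots are needed.
3 time slots suffice: time slot 1 → {Art, Physics}; time slot 2 → {Algebra, Biology}; time slot 3 → {Statistics}. Each listed conflict is separated.

3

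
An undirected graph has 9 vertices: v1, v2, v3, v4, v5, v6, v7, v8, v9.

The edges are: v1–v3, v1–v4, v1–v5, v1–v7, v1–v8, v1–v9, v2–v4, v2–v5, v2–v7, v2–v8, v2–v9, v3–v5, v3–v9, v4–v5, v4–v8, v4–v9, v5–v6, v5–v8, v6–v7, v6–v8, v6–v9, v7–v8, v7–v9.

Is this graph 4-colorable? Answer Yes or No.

Yes

The chromatic number is 4. v1, v4, v5, v8 are mutually adjacent (a clique of size 4), so at least 4 colors are needed.
One proper 4-coloring: v1=red, v2=red, v3=green, v4=yellow, v5=blue, v6=red, v7=yellow, v8=green, v9=blue.
That is already a proper 4-coloring.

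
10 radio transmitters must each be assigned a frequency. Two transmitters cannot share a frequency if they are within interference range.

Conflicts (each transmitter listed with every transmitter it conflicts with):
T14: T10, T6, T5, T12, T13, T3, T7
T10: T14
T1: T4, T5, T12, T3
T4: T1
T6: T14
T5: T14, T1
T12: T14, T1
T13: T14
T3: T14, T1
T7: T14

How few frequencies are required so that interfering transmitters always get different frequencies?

T1 and T3 conflict, so at least 2 frequencies are needed.
2 frequencies suffice: T14=1, T10=2, T1=1, T4=2, T6=2, T5=2, T12=2, T13=2, T3=2, T7=2. Every pair that conflicts lands in different frequencies.

2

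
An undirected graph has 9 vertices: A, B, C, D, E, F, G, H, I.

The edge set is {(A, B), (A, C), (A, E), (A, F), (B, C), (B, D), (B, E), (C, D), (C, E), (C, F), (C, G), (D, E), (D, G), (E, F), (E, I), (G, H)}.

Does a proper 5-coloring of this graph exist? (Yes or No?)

Yes

The chromatic number is 4. B, C, D, E are pairwise adjacent (a clique of size 4), so at least 4 colors are needed.
One proper 4-coloring: A=yellow, B=green, C=blue, D=yellow, E=red, F=green, G=red, H=blue, I=blue.
Since 5 ≥ 4, a proper 5-coloring certainly exists.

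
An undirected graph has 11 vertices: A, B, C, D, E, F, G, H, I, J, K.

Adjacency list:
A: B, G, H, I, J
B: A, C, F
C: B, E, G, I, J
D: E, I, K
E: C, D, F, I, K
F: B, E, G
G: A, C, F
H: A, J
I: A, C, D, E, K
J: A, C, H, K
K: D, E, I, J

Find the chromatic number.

4

D, E, I, K are mutually adjacent (a clique of size 4), so at least 4 colors are needed.
4 colors suffice: A=red, B=blue, C=red, D=yellow, E=green, F=red, G=blue, H=green, I=blue, J=blue, K=red. Each edge has distinct colors on its endpoints.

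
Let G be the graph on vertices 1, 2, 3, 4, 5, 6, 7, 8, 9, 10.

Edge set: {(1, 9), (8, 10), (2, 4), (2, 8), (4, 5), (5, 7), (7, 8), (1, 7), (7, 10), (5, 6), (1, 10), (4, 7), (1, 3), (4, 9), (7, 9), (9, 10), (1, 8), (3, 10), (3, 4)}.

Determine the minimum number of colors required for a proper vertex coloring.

1, 7, 9, 10 are mutually adjacent (a clique of size 4), so at least 4 colors are needed.
4 colors suffice: color a → {2, 3, 6, 7}; color b → {4, 10}; color c → {1, 5}; color d → {8, 9}. No two adjacent vertices share a color.

4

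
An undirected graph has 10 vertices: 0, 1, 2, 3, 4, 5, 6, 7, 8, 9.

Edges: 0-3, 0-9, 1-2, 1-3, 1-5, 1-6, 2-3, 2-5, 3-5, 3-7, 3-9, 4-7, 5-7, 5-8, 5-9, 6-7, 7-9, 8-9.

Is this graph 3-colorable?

3, 5, 7, 9 are pairwise adjacent (a clique of size 4), so at least 4 colors are needed.
So 3 colors are not enough.

No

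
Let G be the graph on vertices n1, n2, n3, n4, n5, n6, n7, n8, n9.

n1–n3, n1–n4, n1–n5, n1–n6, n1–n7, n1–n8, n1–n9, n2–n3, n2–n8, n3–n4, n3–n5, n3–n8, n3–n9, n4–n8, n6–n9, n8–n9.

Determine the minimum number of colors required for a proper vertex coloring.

4

n1, n3, n4, n8 are mutually adjacent (a clique of size 4), so at least 4 colors are needed.
4 colors suffice: color 1 → {n1, n2}; color 2 → {n3, n6, n7}; color 3 → {n5, n8}; color 4 → {n4, n9}. Every edge joins two different colors.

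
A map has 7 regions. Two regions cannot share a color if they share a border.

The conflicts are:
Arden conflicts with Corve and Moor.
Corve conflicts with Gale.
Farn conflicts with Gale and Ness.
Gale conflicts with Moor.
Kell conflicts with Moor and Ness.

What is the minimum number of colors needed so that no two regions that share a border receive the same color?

3

The cycle Ness-Farn-Gale-Moor-Kell-Ness has odd length 5, so it cannot be 2-colored; at least 3 colors are needed.
3 colors suffice: color 1 → {Arden, Gale, Kell}; color 2 → {Corve, Farn, Moor}; color 3 → {Ness}. Every pair that conflicts lands in different colors.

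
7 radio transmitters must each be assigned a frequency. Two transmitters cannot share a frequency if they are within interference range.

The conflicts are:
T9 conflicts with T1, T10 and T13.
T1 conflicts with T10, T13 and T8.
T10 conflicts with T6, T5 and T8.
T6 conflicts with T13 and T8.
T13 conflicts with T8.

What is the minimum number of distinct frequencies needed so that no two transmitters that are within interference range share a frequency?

T1, T10, T8 pairwise conflict, so at least 3 frequencies are needed.
3 frequencies suffice: T9=3, T1=2, T10=1, T6=2, T5=2, T13=1, T8=3. No two conflicting transmitters share a frequency.

3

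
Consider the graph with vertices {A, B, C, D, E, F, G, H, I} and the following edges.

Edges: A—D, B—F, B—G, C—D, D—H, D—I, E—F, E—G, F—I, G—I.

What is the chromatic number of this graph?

D and H are adjacent, so at least 2 colors are needed.
One proper 2-coloring: A=blue, B=blue, C=blue, D=red, E=blue, F=red, G=red, H=blue, I=blue. Every edge joins two different colors.

2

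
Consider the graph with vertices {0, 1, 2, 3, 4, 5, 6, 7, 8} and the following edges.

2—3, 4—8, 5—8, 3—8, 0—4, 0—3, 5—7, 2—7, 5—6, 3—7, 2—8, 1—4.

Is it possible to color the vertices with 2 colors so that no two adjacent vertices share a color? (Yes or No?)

No

2, 3, 7 are mutually adjacent, so at least 3 colors are needed.
So 2 colors are not enough.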